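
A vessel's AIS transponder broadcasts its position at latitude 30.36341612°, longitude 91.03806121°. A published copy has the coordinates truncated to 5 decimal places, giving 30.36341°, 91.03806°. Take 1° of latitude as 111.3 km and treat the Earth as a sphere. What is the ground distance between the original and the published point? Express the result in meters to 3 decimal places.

The latitude changed by +0.00000612° and the longitude by +0.00000121°.
North–south shift: 0.00000612 × 111300 = 0.681156 m.
East–west at this latitude: 0.00000121° × 111300 × cos 30.3634° ≈ 0.00000121 × 96033.7 = 0.116201 m.
Combined displacement = (0.681156² + 0.116201²)^½ ≈ 0.690996 m.

0.691 meters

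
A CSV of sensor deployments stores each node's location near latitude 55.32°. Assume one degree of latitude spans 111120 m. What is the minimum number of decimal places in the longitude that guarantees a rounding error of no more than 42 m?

3

At 55.32° one degree of longitude covers 111120 × cos 55.32° ≈ 111120 × 0.5690 ≈ 63226.4 m.
Rounding to N decimal places gives at most 0.5 × 10⁻ᴺ degrees of error, i.e. 0.5 × 10⁻ᴺ × 63226.4 m.
Setting 31613.2 × 10⁻ᴺ ≤ 42 gives 10ᴺ ≥ 752.7, i.e. N ≥ 2.88.
So 3 decimal places suffice (31.6 m); 2 would allow up to 316 m.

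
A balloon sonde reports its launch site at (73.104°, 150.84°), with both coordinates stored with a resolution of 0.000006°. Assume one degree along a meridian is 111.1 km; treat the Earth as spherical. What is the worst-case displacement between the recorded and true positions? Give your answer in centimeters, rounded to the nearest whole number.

With a 0.000006° grid the true value lies within half a step, ±0.000006°/2 = ±3e-06°, of the stored one.
North–south component: 3e-06° × 111100 = 0.3333 m.
E–W at 73.104°: 3e-06° × 111100 × cos 73.104° = 3e-06 × 111100 × 0.2906 ≈ 0.0968688 m.
Combining orthogonally: (0.3333² + 0.0968688²)^½ ≈ 0.347091 m.
That is 0.347091 m = 34.709 cm.

35 centimeters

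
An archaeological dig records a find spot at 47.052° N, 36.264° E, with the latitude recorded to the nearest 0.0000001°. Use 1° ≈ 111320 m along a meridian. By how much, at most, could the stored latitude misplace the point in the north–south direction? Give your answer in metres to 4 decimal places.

0.0056 metres

Rounding to 7 decimal places leaves the latitude within ±5e-08° of the true value.
North–south distance: 5e-08° × 111320 m/° = 0.005566 m.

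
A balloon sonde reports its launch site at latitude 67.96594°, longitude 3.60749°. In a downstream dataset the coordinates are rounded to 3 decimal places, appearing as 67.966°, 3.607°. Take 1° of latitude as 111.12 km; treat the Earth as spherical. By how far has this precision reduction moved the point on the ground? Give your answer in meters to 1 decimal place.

21.5 meters

Δlat = 67.96594 − 67.966 = -0.00006°; Δlon = 3.60749 − 3.607 = +0.00049°.
North–south shift: -0.00006 × 111120 = -6.6672 m.
E–W at 67.966°: 0.00049° × 111120 × cos 67.966° = 0.00049 × 111120 × 0.3752 ≈ 20.4268 m.
Distance: √(6.6672² + 20.4268²) ≈ 21.4874 m.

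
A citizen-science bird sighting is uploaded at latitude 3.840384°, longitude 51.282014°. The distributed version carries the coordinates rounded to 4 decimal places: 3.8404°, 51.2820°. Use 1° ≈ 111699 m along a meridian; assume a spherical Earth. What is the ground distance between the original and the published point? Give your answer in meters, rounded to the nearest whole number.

2 meters

The latitude changed by -0.000016° and the longitude by +0.000014°.
North–south shift: -0.000016 × 111699 = -1.78718 m.
E–W at 3.8404°: 0.000014° × 111699 × cos 3.8404° = 0.000014 × 111699 × 0.9978 ≈ 1.56027 m.
Distance: √(1.78718² + 1.56027²) ≈ 2.37244 m.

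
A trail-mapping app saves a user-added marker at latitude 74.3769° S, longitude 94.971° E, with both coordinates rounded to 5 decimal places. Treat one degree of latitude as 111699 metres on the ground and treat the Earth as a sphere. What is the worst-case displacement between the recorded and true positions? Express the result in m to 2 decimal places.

Rounding to 5 decimal places leaves each coordinate within ±5e-06° of the true value.
N–S: 5e-06° × 111699 m/° = 0.558495 m.
Longitude error → 5e-06 × 111699 × cos 74.3769° = 5e-06 × 111699 × 0.2693 ≈ 0.150407 m.
Combining orthogonally: (0.558495² + 0.150407²)^½ ≈ 0.578393 m.

0.58 m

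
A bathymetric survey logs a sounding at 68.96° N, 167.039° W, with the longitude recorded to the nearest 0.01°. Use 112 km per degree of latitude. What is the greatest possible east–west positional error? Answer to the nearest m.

201 m

Rounding to 2 decimal places leaves the longitude within ±0.005° of the true value.
One degree of longitude at 68.96° is 112000 × cos 68.96° ≈ 112000 × 0.3590 = 40210.2 m.
East–west error: 0.005° × 40210.2 m/° ≈ 201.051 m.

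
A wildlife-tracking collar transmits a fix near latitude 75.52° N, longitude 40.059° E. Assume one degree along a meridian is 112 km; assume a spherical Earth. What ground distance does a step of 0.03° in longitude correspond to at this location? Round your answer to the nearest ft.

2756 ft

0.03° of longitude at 75.52° is 0.03 × 112000 × cos 75.52° ≈ 0.03 × 28004.7 = 840.141 m.
Converting: 840.141 m × 3.2808 ft/m ≈ 2756.4 ft.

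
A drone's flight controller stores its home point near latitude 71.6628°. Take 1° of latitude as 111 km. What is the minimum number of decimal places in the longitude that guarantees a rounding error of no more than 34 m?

At 71.6628° one degree of longitude covers 111000 × cos 71.6628° ≈ 111000 × 0.3146 ≈ 34921.6 m.
Rounding to N decimal places gives at most 0.5 × 10⁻ᴺ degrees of error, i.e. 0.5 × 10⁻ᴺ × 34921.6 m.
Need 0.5 × 34921.6 × 10⁻ᴺ ≤ 34 → 10⁻ᴺ ≤ 1.947e-03, so N ≥ 2.71.
N = 2 would give 175 m (too coarse); N = 3 gives 17.5 m ≤ 34 m.

3 decimal places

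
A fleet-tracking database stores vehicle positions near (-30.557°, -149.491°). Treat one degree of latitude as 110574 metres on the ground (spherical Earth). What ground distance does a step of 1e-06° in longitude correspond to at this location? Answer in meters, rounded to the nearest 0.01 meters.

0.10 meters

One degree of longitude here spans 110574 × cos 30.557° = 110574 × 0.8611 ≈ 95217.9 m; 1e-06° of that is 0.0952179 m.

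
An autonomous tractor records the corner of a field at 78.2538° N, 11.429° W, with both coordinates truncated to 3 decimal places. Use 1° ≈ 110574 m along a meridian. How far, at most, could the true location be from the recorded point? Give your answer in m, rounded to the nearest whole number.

Truncating at 3 decimal places can drop up to a full unit in the last place, so each coordinate may be off by as much as 0.001°.
Latitude error → 0.001 × 110574 = 110.574 m along the meridian.
E–W at 78.2538°: 0.001° × 110574 × cos 78.2538° = 0.001 × 110574 × 0.2036 ≈ 22.5103 m.
Combining orthogonally: (110.574² + 22.5103²)^½ ≈ 112.842 m.

113 m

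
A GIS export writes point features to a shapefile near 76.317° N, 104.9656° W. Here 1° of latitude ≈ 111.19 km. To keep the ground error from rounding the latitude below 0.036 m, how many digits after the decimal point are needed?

One degree of latitude covers 111190 m.
With N decimal places the half-ulp bound is 0.5·10⁻ᴺ°, or 0.5·10⁻ᴺ × 111190 m on the ground.
Need 0.5 × 111190 × 10⁻ᴺ ≤ 0.036 → 10⁻ᴺ ≤ 6.475e-07, so N ≥ 6.19.
So 7 decimal places suffice (0.00556 m); 6 would allow up to 0.0556 m.

7 decimal places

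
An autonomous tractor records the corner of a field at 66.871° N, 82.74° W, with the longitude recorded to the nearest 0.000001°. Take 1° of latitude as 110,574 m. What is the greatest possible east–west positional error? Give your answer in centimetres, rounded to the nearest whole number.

Rounding to 6 decimal places leaves the longitude within ±5e-07° of the true value.
At latitude 66.871° a degree of longitude spans 110574 m × cos 66.871° = 110574 × 0.3928 ≈ 43433.8 m.
Maximum E–W displacement: 5e-07 × 43433.8 = 0.0217169 m.
That is 0.0217169 m = 2.1717 cm.

2 centimetres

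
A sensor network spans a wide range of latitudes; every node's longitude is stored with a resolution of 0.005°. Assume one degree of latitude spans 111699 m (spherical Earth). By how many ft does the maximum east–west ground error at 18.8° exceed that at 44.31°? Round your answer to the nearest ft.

With a 0.005° grid the true value lies within half a step, ±0.005°/2 = ±0.0025°, of the stored one.
At 18.8°: 0.0025° × 111699 × cos 18.8° = 0.0025 × 111699 × 0.9466 ≈ 264.35 m.
Error at 44.31° = 0.0025° × 111699 × cos 44.31° ≈ 279.25 × 0.7156 = 199.82 m.
So the lower-latitude error exceeds the higher by 264.35 − 199.82 = 64.528 m.
Converting: 64.5281 m × 3.2808 ft/m ≈ 211.71 ft.

212 ft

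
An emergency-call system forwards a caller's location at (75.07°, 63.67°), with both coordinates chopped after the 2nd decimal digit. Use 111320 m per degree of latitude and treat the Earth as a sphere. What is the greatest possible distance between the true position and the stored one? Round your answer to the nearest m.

1150 m

Truncating at 2 decimal places can drop up to a full unit in the last place, so each coordinate may be off by as much as 0.01°.
North–south component: 0.01° × 111320 = 1113.2 m.
E–W at 75.07°: 0.01° × 111320 × cos 75.07° = 0.01 × 111320 × 0.2576 ≈ 286.803 m.
Worst case both components are at the extreme and orthogonal: √(1113.2² + 286.803²) ≈ 1149.55 m.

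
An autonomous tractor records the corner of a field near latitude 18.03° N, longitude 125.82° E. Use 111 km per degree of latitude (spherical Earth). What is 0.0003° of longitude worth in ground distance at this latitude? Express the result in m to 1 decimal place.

31.7 m

0.0003° of longitude at 18.03° is 0.0003 × 111000 × cos 18.03° ≈ 0.0003 × 105549 = 31.6648 m.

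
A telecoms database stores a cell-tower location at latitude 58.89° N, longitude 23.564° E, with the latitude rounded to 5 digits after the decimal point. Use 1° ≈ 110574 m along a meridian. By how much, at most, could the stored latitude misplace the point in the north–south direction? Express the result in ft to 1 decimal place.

Rounding to 5 decimal places leaves the latitude within ±5e-06° of the true value.
North–south distance: 5e-06° × 110574 m/° = 0.55287 m.
In feet: 0.55287 m ÷ 0.3048 ≈ 1.8139 ft.

1.8 ft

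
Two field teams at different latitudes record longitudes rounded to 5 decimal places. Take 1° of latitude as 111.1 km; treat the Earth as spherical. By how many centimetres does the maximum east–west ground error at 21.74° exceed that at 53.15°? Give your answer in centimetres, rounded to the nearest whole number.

18 centimetres

Rounding to 5 decimal places leaves the longitude within ±5e-06° of the true value.
Error at 21.74° = 5e-06° × 111100 × cos 21.74° ≈ 0.5555 × 0.9289 = 0.51599 m.
At 53.15°: 5e-06° × 111100 × cos 53.15° = 5e-06 × 111100 × 0.5997 ≈ 0.33315 m.
Difference: 0.51599 − 0.33315 = 0.18284 m.
That is 0.182844 m = 18.284 cm.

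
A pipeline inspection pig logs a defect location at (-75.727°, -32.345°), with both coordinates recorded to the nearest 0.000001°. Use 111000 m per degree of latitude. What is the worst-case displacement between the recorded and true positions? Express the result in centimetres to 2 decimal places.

5.72 centimetres

Rounding to 6 decimal places leaves each coordinate within ±5e-07° of the true value.
North–south component: 5e-07° × 111000 = 0.0555 m.
Longitude error → 5e-07 × 111000 × cos 75.727° = 5e-07 × 111000 × 0.2465 ≈ 0.0136831 m.
The two errors are perpendicular, so the maximum displacement is √(0.0555² + 0.0136831²) ≈ 0.0571619 m.
That is 0.0571619 m = 5.7162 cm.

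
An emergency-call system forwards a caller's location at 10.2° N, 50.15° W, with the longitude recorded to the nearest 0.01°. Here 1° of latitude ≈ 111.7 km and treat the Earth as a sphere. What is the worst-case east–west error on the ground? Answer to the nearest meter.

Rounding to 2 decimal places leaves the longitude within ±0.005° of the true value.
At latitude 10.2° a degree of longitude spans 111700 m × cos 10.2° = 111700 × 0.9842 ≈ 109935 m.
So at most 0.005° × 109935 ≈ 549.673 m east–west.

550 meters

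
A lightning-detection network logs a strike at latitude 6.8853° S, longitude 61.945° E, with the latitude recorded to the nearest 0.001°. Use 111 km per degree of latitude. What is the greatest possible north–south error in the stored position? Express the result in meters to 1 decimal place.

55.5 meters

Rounding to 3 decimal places leaves the latitude within ±0.0005° of the true value.
So the N–S error is at most 0.0005 × 111000 = 55.5 m.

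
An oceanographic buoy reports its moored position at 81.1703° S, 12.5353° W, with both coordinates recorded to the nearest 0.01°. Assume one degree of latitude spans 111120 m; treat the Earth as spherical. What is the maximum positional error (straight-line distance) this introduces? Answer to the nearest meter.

562 meters

Rounding to 2 decimal places leaves each coordinate within ±0.005° of the true value.
Latitude error → 0.005 × 111120 = 555.6 m along the meridian.
East–west component at 81.1703°: 0.005° × 111120 × cos 81.1703° ≈ 0.005 × 17056.7 ≈ 85.2835 m.
The two errors are perpendicular, so the maximum displacement is √(555.6² + 85.2835²) ≈ 562.107 m.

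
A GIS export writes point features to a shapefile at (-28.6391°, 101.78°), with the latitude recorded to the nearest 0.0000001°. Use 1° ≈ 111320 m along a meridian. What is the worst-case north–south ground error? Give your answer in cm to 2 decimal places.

0.56 cm

Rounding to 7 decimal places leaves the latitude within ±5e-08° of the true value.
Along the meridian that is 5e-08° × 111320 m/° = 0.005566 m.
That is 0.005566 m = 0.5566 cm.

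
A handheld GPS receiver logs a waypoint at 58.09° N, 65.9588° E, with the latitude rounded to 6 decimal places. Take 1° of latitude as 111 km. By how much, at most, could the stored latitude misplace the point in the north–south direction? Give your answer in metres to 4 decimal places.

0.0555 metres

Rounding to 6 decimal places leaves the latitude within ±5e-07° of the true value.
Along the meridian that is 5e-07° × 111000 m/° = 0.0555 m.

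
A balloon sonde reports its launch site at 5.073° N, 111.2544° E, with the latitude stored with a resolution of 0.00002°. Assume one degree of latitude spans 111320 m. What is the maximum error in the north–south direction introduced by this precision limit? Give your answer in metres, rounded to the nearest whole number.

1 metres

With a 0.00002° grid the true value lies within half a step, ±0.00002°/2 = ±1e-05°, of the stored one.
So the N–S error is at most 1e-05 × 111320 = 1.1132 m.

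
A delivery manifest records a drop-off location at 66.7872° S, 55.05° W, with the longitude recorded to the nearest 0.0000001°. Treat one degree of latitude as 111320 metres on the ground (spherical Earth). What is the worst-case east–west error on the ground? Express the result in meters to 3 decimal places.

0.002 meters

Rounding to 7 decimal places leaves the longitude within ±5e-08° of the true value.
At latitude 66.7872° a degree of longitude spans 111320 m × cos 66.7872° = 111320 × 0.3941 ≈ 43876.5 m.
Maximum E–W displacement: 5e-08 × 43876.5 = 0.00219382 m.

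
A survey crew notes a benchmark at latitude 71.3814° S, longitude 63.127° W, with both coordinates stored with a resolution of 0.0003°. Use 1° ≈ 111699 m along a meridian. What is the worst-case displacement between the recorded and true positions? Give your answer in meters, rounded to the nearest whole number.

18 meters

With a 0.0003° grid the true value lies within half a step, ±0.0003°/2 = ±0.00015°, of the stored one.
N–S: 0.00015° × 111699 m/° = 16.7549 m.
E–W at 71.3814°: 0.00015° × 111699 × cos 71.3814° = 0.00015 × 111699 × 0.3193 ≈ 5.34927 m.
The two errors are perpendicular, so the maximum displacement is √(16.7549² + 5.34927²) ≈ 17.5881 m.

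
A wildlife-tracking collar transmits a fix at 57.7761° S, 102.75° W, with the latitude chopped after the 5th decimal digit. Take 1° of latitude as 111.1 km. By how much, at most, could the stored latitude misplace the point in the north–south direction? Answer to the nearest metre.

1 metres

Truncating at 5 decimal places can drop up to a full unit in the last place, so the latitude may be off by as much as 1e-05°.
Along the meridian that is 1e-05° × 111100 m/° = 1.111 m.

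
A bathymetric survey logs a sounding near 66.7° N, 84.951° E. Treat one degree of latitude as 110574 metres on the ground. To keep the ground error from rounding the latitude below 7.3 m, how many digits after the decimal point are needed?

One degree of latitude covers 110574 m.
With N decimal places the half-ulp bound is 0.5·10⁻ᴺ°, or 0.5·10⁻ᴺ × 110574 m on the ground.
Setting 55287 × 10⁻ᴺ ≤ 7.3 gives 10ᴺ ≥ 7574, i.e. N ≥ 3.88.
At 3 places the error can reach 55.3 m, but 4 places keeps it to 5.53 m.

4 decimal places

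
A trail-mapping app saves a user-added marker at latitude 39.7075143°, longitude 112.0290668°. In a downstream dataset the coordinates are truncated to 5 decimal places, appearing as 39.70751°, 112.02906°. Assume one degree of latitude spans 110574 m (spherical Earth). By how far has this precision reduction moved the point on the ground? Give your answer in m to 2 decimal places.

Δlat = 39.7075143 − 39.70751 = +0.0000043°; Δlon = 112.0290668 − 112.02906 = +0.0000068°.
North–south shift: 0.0000043 × 110574 = 0.475468 m.
E–W at 39.7075°: 0.0000068° × 110574 × cos 39.7075° = 0.0000068 × 110574 × 0.7693 ≈ 0.578451 m.
Combined displacement = (0.475468² + 0.578451²)^½ ≈ 0.748783 m.

0.75 m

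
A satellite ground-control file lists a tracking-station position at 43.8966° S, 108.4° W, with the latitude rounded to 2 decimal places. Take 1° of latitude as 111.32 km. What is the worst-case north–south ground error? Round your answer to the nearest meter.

Rounding to 2 decimal places leaves the latitude within ±0.005° of the true value.
So the N–S error is at most 0.005 × 111320 = 556.6 m.

557 meters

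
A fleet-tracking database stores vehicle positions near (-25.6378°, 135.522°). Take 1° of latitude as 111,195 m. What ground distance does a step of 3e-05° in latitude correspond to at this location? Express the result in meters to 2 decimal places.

3.34 meters

Along a meridian 3e-05° is 3e-05 × 111195 = 3.33585 m.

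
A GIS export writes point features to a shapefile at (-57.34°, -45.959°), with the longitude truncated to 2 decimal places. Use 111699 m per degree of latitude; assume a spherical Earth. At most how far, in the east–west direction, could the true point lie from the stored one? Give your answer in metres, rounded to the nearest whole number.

Truncating at 2 decimal places can drop up to a full unit in the last place, so the longitude may be off by as much as 0.01°.
Parallels shrink by cos φ, so at 57.34° a degree of longitude is 111699 × 0.5397 ≈ 60278.7 m.
East–west error: 0.01° × 60278.7 m/° ≈ 602.787 m.

603 metres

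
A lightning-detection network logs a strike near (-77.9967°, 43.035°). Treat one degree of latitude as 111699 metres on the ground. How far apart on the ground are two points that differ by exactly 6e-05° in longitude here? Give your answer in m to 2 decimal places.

At 77.9967° a degree of longitude is 111699 × cos 77.9967° ≈ 23229.8 m, so 6e-05° corresponds to 1.39379 m.

1.39 m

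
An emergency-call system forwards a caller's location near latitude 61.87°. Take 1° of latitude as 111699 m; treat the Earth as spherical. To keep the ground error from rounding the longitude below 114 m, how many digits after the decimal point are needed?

At 61.87° one degree of longitude covers 111699 × cos 61.87° ≈ 111699 × 0.4715 ≈ 52663.1 m.
N decimal places → at most half a unit in the last place, 0.5 × 10⁻ᴺ° = 52663.1/2 × 10⁻ᴺ m.
Need 0.5 × 52663.1 × 10⁻ᴺ ≤ 114 → 10⁻ᴺ ≤ 4.329e-03, so N ≥ 2.36.
At 2 places the error can reach 263 m, but 3 places keeps it to 26.3 m.

3 decimal places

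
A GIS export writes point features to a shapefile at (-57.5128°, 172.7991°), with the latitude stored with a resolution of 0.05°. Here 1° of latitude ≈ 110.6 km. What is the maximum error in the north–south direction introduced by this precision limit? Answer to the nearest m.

With a 0.05° grid the true value lies within half a step, ±0.05°/2 = ±0.025°, of the stored one.
Along the meridian that is 0.025° × 110600 m/° = 2765 m.

2765 m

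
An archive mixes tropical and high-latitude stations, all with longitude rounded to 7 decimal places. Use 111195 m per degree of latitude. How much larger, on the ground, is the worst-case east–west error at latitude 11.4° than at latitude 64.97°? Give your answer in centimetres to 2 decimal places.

Rounding to 7 decimal places leaves the longitude within ±5e-08° of the true value.
At 11.4°: 5e-08° × 111195 × cos 11.4° = 5e-08 × 111195 × 0.9803 ≈ 0.0054501 m.
Error at 64.97° = 5e-08° × 111195 × cos 64.97° ≈ 0.0055597 × 0.4231 = 0.0023523 m.
So the lower-latitude error exceeds the higher by 0.0054501 − 0.0023523 = 0.0030978 m.
That is 0.00309777 m = 0.30978 cm.

0.31 centimetres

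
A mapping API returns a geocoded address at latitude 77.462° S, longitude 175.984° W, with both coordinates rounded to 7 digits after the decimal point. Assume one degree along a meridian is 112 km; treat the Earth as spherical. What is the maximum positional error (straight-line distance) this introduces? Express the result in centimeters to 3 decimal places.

Rounding to 7 decimal places leaves each coordinate within ±5e-08° of the true value.
N–S: 5e-08° × 112000 m/° = 0.0056 m.
Longitude error → 5e-08 × 112000 × cos 77.462° = 5e-08 × 112000 × 0.2171 ≈ 0.00121569 m.
Combining orthogonally: (0.0056² + 0.00121569²)^½ ≈ 0.00573044 m.
That is 0.00573044 m = 0.57304 cm.

0.573 centimeters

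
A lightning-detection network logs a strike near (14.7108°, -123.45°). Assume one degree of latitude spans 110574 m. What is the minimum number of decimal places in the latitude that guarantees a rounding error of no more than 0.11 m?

One degree of latitude covers 110574 m.
N decimal places → at most half a unit in the last place, 0.5 × 10⁻ᴺ° = 110574/2 × 10⁻ᴺ m.
Setting 55287 × 10⁻ᴺ ≤ 0.11 gives 10ᴺ ≥ 5.026e+05, i.e. N ≥ 5.70.
So 6 decimal places suffice (0.0553 m); 5 would allow up to 0.553 m.

6 decimal places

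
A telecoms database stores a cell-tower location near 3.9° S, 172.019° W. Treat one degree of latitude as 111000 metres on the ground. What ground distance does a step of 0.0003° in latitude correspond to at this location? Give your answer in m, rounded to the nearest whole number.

Along a meridian 0.0003° is 0.0003 × 111000 = 33.3 m.

33 m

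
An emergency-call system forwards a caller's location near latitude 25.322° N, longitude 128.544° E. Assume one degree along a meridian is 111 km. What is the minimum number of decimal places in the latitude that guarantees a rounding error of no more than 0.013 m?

7 decimal places

One degree of latitude covers 111000 m.
Rounding to N decimal places gives at most 0.5 × 10⁻ᴺ degrees of error, i.e. 0.5 × 10⁻ᴺ × 111000 m.
Setting 55500 × 10⁻ᴺ ≤ 0.013 gives 10ᴺ ≥ 4.269e+06, i.e. N ≥ 6.63.
N = 6 would give 0.0555 m (too coarse); N = 7 gives 0.00555 m ≤ 0.013 m.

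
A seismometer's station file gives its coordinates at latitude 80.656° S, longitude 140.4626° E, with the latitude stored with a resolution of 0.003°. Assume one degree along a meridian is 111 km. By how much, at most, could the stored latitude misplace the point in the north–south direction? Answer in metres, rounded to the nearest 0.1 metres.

With a 0.003° grid the true value lies within half a step, ±0.003°/2 = ±0.0015°, of the stored one.
So the N–S error is at most 0.0015 × 111000 = 166.5 m.

166.5 metres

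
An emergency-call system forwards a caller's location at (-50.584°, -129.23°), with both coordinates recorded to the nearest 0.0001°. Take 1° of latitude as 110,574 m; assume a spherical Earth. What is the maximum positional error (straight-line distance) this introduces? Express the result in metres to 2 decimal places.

Rounding to 4 decimal places leaves each coordinate within ±5e-05° of the true value.
North–south component: 5e-05° × 110574 = 5.5287 m.
Longitude error → 5e-05 × 110574 × cos 50.584° = 5e-05 × 110574 × 0.6349 ≈ 3.51043 m.
Combining orthogonally: (5.5287² + 3.51043²)^½ ≈ 6.54902 m.

6.55 metres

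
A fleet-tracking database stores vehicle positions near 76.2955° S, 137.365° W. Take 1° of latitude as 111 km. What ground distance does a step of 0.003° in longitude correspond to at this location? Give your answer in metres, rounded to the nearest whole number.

0.003° of longitude at 76.2955° is 0.003 × 111000 × cos 76.2955° ≈ 0.003 × 26297.5 = 78.8925 m.

79 metres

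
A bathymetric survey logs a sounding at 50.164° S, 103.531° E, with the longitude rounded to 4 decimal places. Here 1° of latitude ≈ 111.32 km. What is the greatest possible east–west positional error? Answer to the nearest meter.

Rounding to 4 decimal places leaves the longitude within ±5e-05° of the true value.
Parallels shrink by cos φ, so at 50.164° a degree of longitude is 111320 × 0.6406 ≈ 71310.7 m.
So at most 5e-05° × 71310.7 ≈ 3.56554 m east–west.

4 meters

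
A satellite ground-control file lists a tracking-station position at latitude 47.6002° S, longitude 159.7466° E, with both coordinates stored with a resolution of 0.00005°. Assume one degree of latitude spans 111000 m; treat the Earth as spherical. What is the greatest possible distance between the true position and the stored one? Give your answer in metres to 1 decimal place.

With a 0.00005° grid the true value lies within half a step, ±0.00005°/2 = ±2.5e-05°, of the stored one.
Latitude error → 2.5e-05 × 111000 = 2.775 m along the meridian.
Longitude error → 2.5e-05 × 111000 × cos 47.6002° = 2.5e-05 × 111000 × 0.6743 ≈ 1.87118 m.
Worst case both components are at the extreme and orthogonal: √(2.775² + 1.87118²) ≈ 3.34693 m.

3.3 metres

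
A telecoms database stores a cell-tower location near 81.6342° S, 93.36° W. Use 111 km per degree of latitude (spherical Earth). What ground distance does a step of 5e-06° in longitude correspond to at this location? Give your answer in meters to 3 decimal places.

0.081 meters

5e-06° of longitude at 81.6342° is 5e-06 × 111000 × cos 81.6342° ≈ 5e-06 × 16149.7 = 0.0807483 m.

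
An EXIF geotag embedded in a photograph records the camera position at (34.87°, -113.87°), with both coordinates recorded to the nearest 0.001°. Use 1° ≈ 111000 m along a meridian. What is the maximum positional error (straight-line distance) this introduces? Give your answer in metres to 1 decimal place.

71.8 metres

Rounding to 3 decimal places leaves each coordinate within ±0.0005° of the true value.
Latitude error → 0.0005 × 111000 = 55.5 m along the meridian.
E–W at 34.87°: 0.0005° × 111000 × cos 34.87° = 0.0005 × 111000 × 0.8205 ≈ 45.535 m.
Worst case both components are at the extreme and orthogonal: √(55.5² + 45.535²) ≈ 71.7892 m.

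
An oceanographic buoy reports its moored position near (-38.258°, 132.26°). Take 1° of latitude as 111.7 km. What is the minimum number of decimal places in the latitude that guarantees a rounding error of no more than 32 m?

One degree of latitude covers 111700 m.
Rounding to N decimal places gives at most 0.5 × 10⁻ᴺ degrees of error, i.e. 0.5 × 10⁻ᴺ × 111700 m.
Need 0.5 × 111700 × 10⁻ᴺ ≤ 32 → 10⁻ᴺ ≤ 5.730e-04, so N ≥ 3.24.
At 3 places the error can reach 55.9 m, but 4 places keeps it to 5.58 m.

4 decimal places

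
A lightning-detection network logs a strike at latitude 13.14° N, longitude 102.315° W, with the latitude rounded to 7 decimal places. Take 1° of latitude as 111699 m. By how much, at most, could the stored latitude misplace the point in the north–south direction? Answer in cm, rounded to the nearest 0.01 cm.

0.56 cm

Rounding to 7 decimal places leaves the latitude within ±5e-08° of the true value.
Along the meridian that is 5e-08° × 111699 m/° = 0.00558495 m.
That is 0.00558495 m = 0.55849 cm.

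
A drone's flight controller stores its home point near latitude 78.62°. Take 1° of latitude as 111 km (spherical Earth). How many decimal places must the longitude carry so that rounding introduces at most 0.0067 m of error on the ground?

7 decimal places

At 78.62° one degree of longitude covers 111000 × cos 78.62° ≈ 111000 × 0.1973 ≈ 21902 m.
With N decimal places the half-ulp bound is 0.5·10⁻ᴺ°, or 0.5·10⁻ᴺ × 21902 m on the ground.
Need 0.5 × 21902 × 10⁻ᴺ ≤ 0.0067 → 10⁻ᴺ ≤ 6.118e-07, so N ≥ 6.21.
So 7 decimal places suffice (0.0011 m); 6 would allow up to 0.011 m.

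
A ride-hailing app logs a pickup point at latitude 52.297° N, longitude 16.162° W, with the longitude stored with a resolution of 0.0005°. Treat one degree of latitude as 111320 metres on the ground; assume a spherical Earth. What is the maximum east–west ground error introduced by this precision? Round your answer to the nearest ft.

56 ft

With a 0.0005° grid the true value lies within half a step, ±0.0005°/2 = ±0.00025°, of the stored one.
Parallels shrink by cos φ, so at 52.297° a degree of longitude is 111320 × 0.6116 ≈ 68079.8 m.
Maximum E–W displacement: 0.00025 × 68079.8 = 17.02 m.
In feet: 17.02 m ÷ 0.3048 ≈ 55.84 ft.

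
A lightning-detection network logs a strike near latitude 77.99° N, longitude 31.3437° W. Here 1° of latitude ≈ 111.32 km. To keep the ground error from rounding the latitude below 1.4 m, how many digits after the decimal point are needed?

One degree of latitude covers 111320 m.
With N decimal places the half-ulp bound is 0.5·10⁻ᴺ°, or 0.5·10⁻ᴺ × 111320 m on the ground.
Setting 55660 × 10⁻ᴺ ≤ 1.4 gives 10ᴺ ≥ 3.976e+04, i.e. N ≥ 4.60.
N = 4 would give 5.57 m (too coarse); N = 5 gives 0.557 m ≤ 1.4 m.

5 decimal places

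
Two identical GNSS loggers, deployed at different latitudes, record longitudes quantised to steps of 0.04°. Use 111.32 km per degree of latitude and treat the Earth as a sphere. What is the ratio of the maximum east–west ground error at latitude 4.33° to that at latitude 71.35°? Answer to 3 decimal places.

3.118

With a 0.04° grid the true value lies within half a step, ±0.04°/2 = ±0.02°, of the stored one.
At 4.33°: 0.02° × 111320 × cos 4.33° = 0.02 × 111320 × 0.9971 ≈ 2220 m.
At 71.35°: 0.02° × 111320 × cos 71.35° = 0.02 × 111320 × 0.3198 ≈ 711.97 m.
Ratio: 2220 / 711.97 = cos 4.33° / cos 71.35° ≈ 3.1182.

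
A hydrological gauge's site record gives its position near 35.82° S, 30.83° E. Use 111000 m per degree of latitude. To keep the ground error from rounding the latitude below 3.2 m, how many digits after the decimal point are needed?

5 decimal places

One degree of latitude covers 111000 m.
N decimal places → at most half a unit in the last place, 0.5 × 10⁻ᴺ° = 111000/2 × 10⁻ᴺ m.
Setting 55500 × 10⁻ᴺ ≤ 3.2 gives 10ᴺ ≥ 1.734e+04, i.e. N ≥ 4.24.
N = 4 would give 5.55 m (too coarse); N = 5 gives 0.555 m ≤ 3.2 m.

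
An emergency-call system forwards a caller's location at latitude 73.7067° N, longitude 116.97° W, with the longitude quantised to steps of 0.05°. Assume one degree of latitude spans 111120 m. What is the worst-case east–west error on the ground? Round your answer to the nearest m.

779 m

With a 0.05° grid the true value lies within half a step, ±0.05°/2 = ±0.025°, of the stored one.
One degree of longitude at 73.7067° is 111120 × cos 73.7067° ≈ 111120 × 0.2806 = 31175.2 m.
Maximum E–W displacement: 0.025 × 31175.2 = 779.38 m.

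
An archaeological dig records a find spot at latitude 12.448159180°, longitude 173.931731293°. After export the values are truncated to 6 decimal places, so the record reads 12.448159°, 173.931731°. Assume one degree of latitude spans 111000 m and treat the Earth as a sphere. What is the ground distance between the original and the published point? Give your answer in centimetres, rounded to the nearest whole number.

4 centimetres

The latitude changed by +0.000000180° and the longitude by +0.000000293°.
N–S: 0.000000180° × 111000 m/° = 0.01998 m.
E–W at 12.4482°: 0.000000293° × 111000 × cos 12.4482° = 0.000000293 × 111000 × 0.9765 ≈ 0.0317584 m.
Distance: √(0.01998² + 0.0317584²) ≈ 0.0375206 m.
That is 0.0375206 m = 3.7521 cm.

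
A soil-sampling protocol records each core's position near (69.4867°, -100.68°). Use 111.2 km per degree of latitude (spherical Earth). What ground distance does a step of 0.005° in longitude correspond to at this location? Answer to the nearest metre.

0.005° of longitude at 69.4867° is 0.005 × 111200 × cos 69.4867° ≈ 0.005 × 38967.2 = 194.836 m.

195 metres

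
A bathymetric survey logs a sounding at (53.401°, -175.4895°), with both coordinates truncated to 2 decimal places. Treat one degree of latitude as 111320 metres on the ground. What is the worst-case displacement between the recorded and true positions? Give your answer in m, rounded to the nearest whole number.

1296 m

Truncating at 2 decimal places can drop up to a full unit in the last place, so each coordinate may be off by as much as 0.01°.
Latitude error → 0.01 × 111320 = 1113.2 m along the meridian.
Longitude error → 0.01 × 111320 × cos 53.401° = 0.01 × 111320 × 0.5962 ≈ 663.702 m.
Combining orthogonally: (1113.2² + 663.702²)^½ ≈ 1296.04 m.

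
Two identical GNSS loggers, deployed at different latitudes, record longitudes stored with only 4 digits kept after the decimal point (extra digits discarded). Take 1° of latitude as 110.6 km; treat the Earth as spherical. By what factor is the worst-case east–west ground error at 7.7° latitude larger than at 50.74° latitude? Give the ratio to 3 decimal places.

Truncating at 4 decimal places can drop up to a full unit in the last place, so the longitude may be off by as much as 0.0001°.
Error at 7.7° = 0.0001° × 110600 × cos 7.7° ≈ 11.06 × 0.9910 = 10.96 m.
Error at 50.74° = 0.0001° × 110600 × cos 50.74° ≈ 11.06 × 0.6328 = 6.9992 m.
Ratio: 10.96 / 6.9992 = cos 7.7° / cos 50.74° ≈ 1.5659.

1.566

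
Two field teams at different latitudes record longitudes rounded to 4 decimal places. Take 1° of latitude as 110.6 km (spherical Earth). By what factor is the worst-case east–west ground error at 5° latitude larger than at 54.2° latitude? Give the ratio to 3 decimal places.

1.703

Rounding to 4 decimal places leaves the longitude within ±5e-05° of the true value.
At 5°: 5e-05° × 110600 × cos 5° = 5e-05 × 110600 × 0.9962 ≈ 5.509 m.
At 54.2°: 5e-05° × 110600 × cos 54.2° = 5e-05 × 110600 × 0.5850 ≈ 3.2348 m.
Ratio: 5.509 / 3.2348 = cos 5° / cos 54.2° ≈ 1.7030.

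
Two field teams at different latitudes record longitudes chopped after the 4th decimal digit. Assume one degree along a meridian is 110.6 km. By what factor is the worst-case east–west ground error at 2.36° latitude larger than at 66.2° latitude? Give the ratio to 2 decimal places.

2.48

Truncating at 4 decimal places can drop up to a full unit in the last place, so the longitude may be off by as much as 0.0001°.
Error at 2.36° = 0.0001° × 110600 × cos 2.36° ≈ 11.06 × 0.9992 = 11.051 m.
At 66.2°: 0.0001° × 110600 × cos 66.2° = 0.0001 × 110600 × 0.4035 ≈ 4.4632 m.
Ratio: 11.051 / 4.4632 = cos 2.36° / cos 66.2° ≈ 2.4759.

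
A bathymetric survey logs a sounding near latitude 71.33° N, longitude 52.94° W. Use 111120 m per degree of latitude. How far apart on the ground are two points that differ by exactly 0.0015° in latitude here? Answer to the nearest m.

0.0015° × 111120 m/° = 166.68 m.

167 m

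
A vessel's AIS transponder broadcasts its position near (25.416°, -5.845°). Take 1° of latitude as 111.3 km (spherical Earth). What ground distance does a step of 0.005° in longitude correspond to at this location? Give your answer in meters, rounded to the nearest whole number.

503 meters

0.005° of longitude at 25.416° is 0.005 × 111300 × cos 25.416° ≈ 0.005 × 100528 = 502.639 m.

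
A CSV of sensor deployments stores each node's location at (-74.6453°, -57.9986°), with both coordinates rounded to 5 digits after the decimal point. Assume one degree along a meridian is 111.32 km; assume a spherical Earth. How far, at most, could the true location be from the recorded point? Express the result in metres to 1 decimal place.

0.6 metres

Rounding to 5 decimal places leaves each coordinate within ±5e-06° of the true value.
Latitude error → 5e-06 × 111320 = 0.5566 m along the meridian.
East–west component at 74.6453°: 5e-06° × 111320 × cos 74.6453° ≈ 5e-06 × 29476.8 ≈ 0.147384 m.
Combining orthogonally: (0.5566² + 0.147384²)^½ ≈ 0.575783 m.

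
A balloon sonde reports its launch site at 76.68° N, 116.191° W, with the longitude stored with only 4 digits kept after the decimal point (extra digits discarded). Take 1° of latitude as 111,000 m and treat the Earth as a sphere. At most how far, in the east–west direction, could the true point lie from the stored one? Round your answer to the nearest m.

Truncating at 4 decimal places can drop up to a full unit in the last place, so the longitude may be off by as much as 0.0001°.
One degree of longitude at 76.68° is 111000 × cos 76.68° ≈ 111000 × 0.2304 = 25573.2 m.
Maximum E–W displacement: 0.0001 × 25573.2 = 2.55732 m.

3 m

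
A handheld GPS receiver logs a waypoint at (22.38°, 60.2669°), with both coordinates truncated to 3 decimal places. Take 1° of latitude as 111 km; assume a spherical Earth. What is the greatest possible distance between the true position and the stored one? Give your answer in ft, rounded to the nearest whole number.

Truncating at 3 decimal places can drop up to a full unit in the last place, so each coordinate may be off by as much as 0.001°.
N–S: 0.001° × 111000 m/° = 111 m.
Longitude error → 0.001 × 111000 × cos 22.38° = 0.001 × 111000 × 0.9247 ≈ 102.639 m.
Combining orthogonally: (111² + 102.639²)^½ ≈ 151.181 m.
In feet: 151.181 m ÷ 0.3048 ≈ 496 ft.

496 ft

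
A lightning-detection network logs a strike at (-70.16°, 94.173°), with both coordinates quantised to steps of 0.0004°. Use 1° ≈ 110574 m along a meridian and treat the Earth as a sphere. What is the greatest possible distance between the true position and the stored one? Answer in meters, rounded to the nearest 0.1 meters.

23.4 meters

With a 0.0004° grid the true value lies within half a step, ±0.0004°/2 = ±0.0002°, of the stored one.
N–S: 0.0002° × 110574 m/° = 22.1148 m.
East–west component at 70.16°: 0.0002° × 110574 × cos 70.16° ≈ 0.0002 × 37528.2 ≈ 7.50565 m.
Combining orthogonally: (22.1148² + 7.50565²)^½ ≈ 23.3538 m.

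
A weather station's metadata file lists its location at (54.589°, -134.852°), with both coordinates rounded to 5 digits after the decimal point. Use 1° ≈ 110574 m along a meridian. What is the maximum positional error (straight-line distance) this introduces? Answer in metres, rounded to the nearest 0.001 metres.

Rounding to 5 decimal places leaves each coordinate within ±5e-06° of the true value.
North–south component: 5e-06° × 110574 = 0.55287 m.
Longitude error → 5e-06 × 110574 × cos 54.589° = 5e-06 × 110574 × 0.5794 ≈ 0.320354 m.
Combining orthogonally: (0.55287² + 0.320354²)^½ ≈ 0.638977 m.

0.639 metres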